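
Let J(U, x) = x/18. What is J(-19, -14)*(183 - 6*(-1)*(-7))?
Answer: -329/3 ≈ -109.67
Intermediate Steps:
J(U, x) = x/18 (J(U, x) = x*(1/18) = x/18)
J(-19, -14)*(183 - 6*(-1)*(-7)) = ((1/18)*(-14))*(183 - 6*(-1)*(-7)) = -7*(183 + 6*(-7))/9 = -7*(183 - 42)/9 = -7/9*141 = -329/3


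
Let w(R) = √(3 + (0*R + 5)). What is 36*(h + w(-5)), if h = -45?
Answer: -1620 + 72*√2 ≈ -1518.2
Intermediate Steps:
w(R) = 2*√2 (w(R) = √(3 + (0 + 5)) = √(3 + 5) = √8 = 2*√2)
36*(h + w(-5)) = 36*(-45 + 2*√2) = -1620 + 72*√2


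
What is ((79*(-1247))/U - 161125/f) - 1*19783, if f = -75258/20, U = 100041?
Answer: -24771495859738/1254814263 ≈ -19741.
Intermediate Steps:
f = -37629/10 (f = -75258/20 = -4181*9/10 = -37629/10 ≈ -3762.9)
((79*(-1247))/U - 161125/f) - 1*19783 = ((79*(-1247))/100041 - 161125/(-37629/10)) - 1*19783 = (-98513*1/100041 - 161125*(-10/37629)) - 19783 = (-98513/100041 + 1611250/37629) - 19783 = 52494705191/1254814263 - 19783 = -24771495859738/1254814263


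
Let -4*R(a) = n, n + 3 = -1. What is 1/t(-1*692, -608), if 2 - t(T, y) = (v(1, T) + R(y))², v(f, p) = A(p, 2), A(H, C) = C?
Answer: -⅐ ≈ -0.14286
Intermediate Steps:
n = -4 (n = -3 - 1 = -4)
R(a) = 1 (R(a) = -¼*(-4) = 1)
v(f, p) = 2
t(T, y) = -7 (t(T, y) = 2 - (2 + 1)² = 2 - 1*3² = 2 - 1*9 = 2 - 9 = -7)
1/t(-1*692, -608) = 1/(-7) = -⅐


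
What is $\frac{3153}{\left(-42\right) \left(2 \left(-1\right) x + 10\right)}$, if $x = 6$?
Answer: $\frac{1051}{28} \approx 37.536$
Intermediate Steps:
$\frac{3153}{\left(-42\right) \left(2 \left(-1\right) x + 10\right)} = \frac{3153}{\left(-42\right) \left(2 \left(-1\right) 6 + 10\right)} = \frac{3153}{\left(-42\right) \left(\left(-2\right) 6 + 10\right)} = \frac{3153}{\left(-42\right) \left(-12 + 10\right)} = \frac{3153}{\left(-42\right) \left(-2\right)} = \frac{3153}{84} = 3153 \cdot \frac{1}{84} = \frac{1051}{28}$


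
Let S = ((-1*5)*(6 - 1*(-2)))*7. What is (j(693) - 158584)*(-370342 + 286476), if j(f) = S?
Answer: 13323288224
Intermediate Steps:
S = -280 (S = -5*(6 + 2)*7 = -5*8*7 = -40*7 = -280)
j(f) = -280
(j(693) - 158584)*(-370342 + 286476) = (-280 - 158584)*(-370342 + 286476) = -158864*(-83866) = 13323288224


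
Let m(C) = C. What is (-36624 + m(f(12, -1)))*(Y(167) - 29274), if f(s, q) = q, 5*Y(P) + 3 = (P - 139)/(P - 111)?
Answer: 2144357125/2 ≈ 1.0722e+9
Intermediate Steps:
Y(P) = -⅗ + (-139 + P)/(5*(-111 + P)) (Y(P) = -⅗ + ((P - 139)/(P - 111))/5 = -⅗ + ((-139 + P)/(-111 + P))/5 = -⅗ + (-139 + P)/(5*(-111 + P)))
(-36624 + m(f(12, -1)))*(Y(167) - 29274) = (-36624 - 1)*(2*(97 - 1*167)/(5*(-111 + 167)) - 29274) = -36625*((⅖)*(97 - 167)/56 - 29274) = -36625*((⅖)*(1/56)*(-70) - 29274) = -36625*(-½ - 29274) = -36625*(-58549/2) = 2144357125/2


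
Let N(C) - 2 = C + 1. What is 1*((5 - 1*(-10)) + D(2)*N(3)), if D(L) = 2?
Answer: 27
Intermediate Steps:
N(C) = 3 + C (N(C) = 2 + (C + 1) = 2 + (1 + C) = 3 + C)
1*((5 - 1*(-10)) + D(2)*N(3)) = 1*((5 - 1*(-10)) + 2*(3 + 3)) = 1*((5 + 10) + 2*6) = 1*(15 + 12) = 1*27 = 27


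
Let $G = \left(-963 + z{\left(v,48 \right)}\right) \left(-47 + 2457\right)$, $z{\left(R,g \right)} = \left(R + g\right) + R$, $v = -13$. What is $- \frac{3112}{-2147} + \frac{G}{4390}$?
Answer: $- \frac{485532639}{942533} \approx -515.14$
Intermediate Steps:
$z{\left(R,g \right)} = g + 2 R$
$G = -2267810$ ($G = \left(-963 + \left(48 + 2 \left(-13\right)\right)\right) \left(-47 + 2457\right) = \left(-963 + \left(48 - 26\right)\right) 2410 = \left(-963 + 22\right) 2410 = \left(-941\right) 2410 = -2267810$)
$- \frac{3112}{-2147} + \frac{G}{4390} = - \frac{3112}{-2147} - \frac{2267810}{4390} = \left(-3112\right) \left(- \frac{1}{2147}\right) - \frac{226781}{439} = \frac{3112}{2147} - \frac{226781}{439} = - \frac{485532639}{942533}$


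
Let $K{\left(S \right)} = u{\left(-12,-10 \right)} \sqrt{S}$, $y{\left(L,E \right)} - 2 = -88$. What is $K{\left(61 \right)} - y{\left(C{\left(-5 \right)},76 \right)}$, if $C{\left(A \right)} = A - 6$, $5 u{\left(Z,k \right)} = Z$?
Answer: $86 - \frac{12 \sqrt{61}}{5} \approx 67.255$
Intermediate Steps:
$u{\left(Z,k \right)} = \frac{Z}{5}$
$C{\left(A \right)} = -6 + A$ ($C{\left(A \right)} = A - 6 = -6 + A$)
$y{\left(L,E \right)} = -86$ ($y{\left(L,E \right)} = 2 - 88 = -86$)
$K{\left(S \right)} = - \frac{12 \sqrt{S}}{5}$ ($K{\left(S \right)} = \frac{1}{5} \left(-12\right) \sqrt{S} = - \frac{12 \sqrt{S}}{5}$)
$K{\left(61 \right)} - y{\left(C{\left(-5 \right)},76 \right)} = - \frac{12 \sqrt{61}}{5} - -86 = - \frac{12 \sqrt{61}}{5} + 86 = 86 - \frac{12 \sqrt{61}}{5}$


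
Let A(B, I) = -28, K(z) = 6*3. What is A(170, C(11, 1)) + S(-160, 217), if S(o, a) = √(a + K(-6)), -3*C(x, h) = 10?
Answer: -28 + √235 ≈ -12.670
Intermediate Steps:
C(x, h) = -10/3 (C(x, h) = -⅓*10 = -10/3)
K(z) = 18
S(o, a) = √(18 + a) (S(o, a) = √(a + 18) = √(18 + a))
A(170, C(11, 1)) + S(-160, 217) = -28 + √(18 + 217) = -28 + √235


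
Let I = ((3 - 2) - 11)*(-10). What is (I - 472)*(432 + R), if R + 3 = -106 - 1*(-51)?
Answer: -139128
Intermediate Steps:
I = 100 (I = (1 - 11)*(-10) = -10*(-10) = 100)
R = -58 (R = -3 + (-106 - 1*(-51)) = -3 + (-106 + 51) = -3 - 55 = -58)
(I - 472)*(432 + R) = (100 - 472)*(432 - 58) = -372*374 = -139128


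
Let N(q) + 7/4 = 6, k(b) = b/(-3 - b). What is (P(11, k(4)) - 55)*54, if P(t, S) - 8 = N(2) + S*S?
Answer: -224505/98 ≈ -2290.9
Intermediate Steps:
N(q) = 17/4 (N(q) = -7/4 + 6 = 17/4)
P(t, S) = 49/4 + S**2 (P(t, S) = 8 + (17/4 + S*S) = 8 + (17/4 + S**2) = 49/4 + S**2)
(P(11, k(4)) - 55)*54 = ((49/4 + (-1*4/(3 + 4))**2) - 55)*54 = ((49/4 + (-1*4/7)**2) - 55)*54 = ((49/4 + (-1*4*1/7)**2) - 55)*54 = ((49/4 + (-4/7)**2) - 55)*54 = ((49/4 + 16/49) - 55)*54 = (2465/196 - 55)*54 = -8315/196*54 = -224505/98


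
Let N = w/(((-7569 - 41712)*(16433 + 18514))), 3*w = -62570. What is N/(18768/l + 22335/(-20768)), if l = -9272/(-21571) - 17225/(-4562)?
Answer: 319543121910080/117722670849223636134321 ≈ 2.7144e-9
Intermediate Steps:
w = -62570/3 (w = (1/3)*(-62570) = -62570/3 ≈ -20857.)
l = 413859339/98406902 (l = -9272*(-1/21571) - 17225*(-1/4562) = 9272/21571 + 17225/4562 = 413859339/98406902 ≈ 4.2056)
N = 62570/5166669321 (N = -62570*1/((-7569 - 41712)*(16433 + 18514))/3 = -62570/(3*((-49281*34947))) = -62570/3/(-1722223107) = -62570/3*(-1/1722223107) = 62570/5166669321 ≈ 1.2110e-5)
N/(18768/l + 22335/(-20768)) = 62570/(5166669321*(18768/(413859339/98406902) + 22335/(-20768))) = 62570/(5166669321*(18768*(98406902/413859339) + 22335*(-1/20768))) = 62570/(5166669321*(36213739936/8114889 - 22335/20768)) = 62570/(5166669321*(751905704945033/168530014752)) = (62570/5166669321)*(168530014752/751905704945033) = 319543121910080/117722670849223636134321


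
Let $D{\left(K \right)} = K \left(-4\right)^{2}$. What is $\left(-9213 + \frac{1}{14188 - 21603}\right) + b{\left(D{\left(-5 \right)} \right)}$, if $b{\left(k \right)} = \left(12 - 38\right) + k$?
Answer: $- \frac{69100386}{7415} \approx -9319.0$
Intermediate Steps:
$D{\left(K \right)} = 16 K$ ($D{\left(K \right)} = K 16 = 16 K$)
$b{\left(k \right)} = -26 + k$
$\left(-9213 + \frac{1}{14188 - 21603}\right) + b{\left(D{\left(-5 \right)} \right)} = \left(-9213 + \frac{1}{14188 - 21603}\right) + \left(-26 + 16 \left(-5\right)\right) = \left(-9213 + \frac{1}{-7415}\right) - 106 = \left(-9213 - \frac{1}{7415}\right) - 106 = - \frac{68314396}{7415} - 106 = - \frac{69100386}{7415}$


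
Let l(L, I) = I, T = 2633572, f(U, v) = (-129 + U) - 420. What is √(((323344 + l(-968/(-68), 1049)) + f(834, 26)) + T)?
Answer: 5*√118330 ≈ 1720.0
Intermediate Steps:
f(U, v) = -549 + U
√(((323344 + l(-968/(-68), 1049)) + f(834, 26)) + T) = √(((323344 + 1049) + (-549 + 834)) + 2633572) = √((324393 + 285) + 2633572) = √(324678 + 2633572) = √2958250 = 5*√118330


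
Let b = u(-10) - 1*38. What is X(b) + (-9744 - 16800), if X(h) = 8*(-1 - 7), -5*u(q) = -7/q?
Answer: -26608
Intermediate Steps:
u(q) = 7/(5*q) (u(q) = -(-7)/(5*q) = 7/(5*q))
b = -1907/50 (b = (7/5)/(-10) - 1*38 = (7/5)*(-⅒) - 38 = -7/50 - 38 = -1907/50 ≈ -38.140)
X(h) = -64 (X(h) = 8*(-8) = -64)
X(b) + (-9744 - 16800) = -64 + (-9744 - 16800) = -64 - 26544 = -26608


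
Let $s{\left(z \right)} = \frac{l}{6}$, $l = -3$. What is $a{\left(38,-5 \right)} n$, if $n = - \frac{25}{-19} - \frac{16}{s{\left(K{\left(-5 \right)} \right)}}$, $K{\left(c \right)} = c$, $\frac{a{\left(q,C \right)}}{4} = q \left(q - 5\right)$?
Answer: $167112$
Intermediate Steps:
$a{\left(q,C \right)} = 4 q \left(-5 + q\right)$ ($a{\left(q,C \right)} = 4 q \left(q - 5\right) = 4 q \left(-5 + q\right)$)
$s{\left(z \right)} = - \frac{1}{2}$ ($s{\left(z \right)} = - \frac{3}{6} = \left(-3\right) \frac{1}{6} = - \frac{1}{2}$)
$n = \frac{633}{19}$ ($n = - \frac{25}{-19} - \frac{16}{- \frac{1}{2}} = \left(-25\right) \left(- \frac{1}{19}\right) - -32 = \frac{25}{19} + 32 = \frac{633}{19} \approx 33.316$)
$a{\left(38,-5 \right)} n = 4 \cdot 38 \left(-5 + 38\right) \frac{633}{19} = 4 \cdot 38 \cdot 33 \cdot \frac{633}{19} = 5016 \cdot \frac{633}{19} = 167112$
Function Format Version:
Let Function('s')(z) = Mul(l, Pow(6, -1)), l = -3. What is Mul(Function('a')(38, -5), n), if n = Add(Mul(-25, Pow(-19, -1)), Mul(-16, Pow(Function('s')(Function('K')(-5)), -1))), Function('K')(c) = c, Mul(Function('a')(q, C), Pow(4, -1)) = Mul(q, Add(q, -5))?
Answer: 167112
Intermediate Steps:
Function('a')(q, C) = Mul(4, q, Add(-5, q)) (Function('a')(q, C) = Mul(4, Mul(q, Add(q, -5))) = Mul(4, Mul(q, Add(-5, q))) = Mul(4, q, Add(-5, q)))
Function('s')(z) = Rational(-1, 2) (Function('s')(z) = Mul(-3, Pow(6, -1)) = Mul(-3, Rational(1, 6)) = Rational(-1, 2))
n = Rational(633, 19) (n = Add(Mul(-25, Pow(-19, -1)), Mul(-16, Pow(Rational(-1, 2), -1))) = Add(Mul(-25, Rational(-1, 19)), Mul(-16, -2)) = Add(Rational(25, 19), 32) = Rational(633, 19) ≈ 33.316)
Mul(Function('a')(38, -5), n) = Mul(Mul(4, 38, Add(-5, 38)), Rational(633, 19)) = Mul(Mul(4, 38, 33), Rational(633, 19)) = Mul(5016, Rational(633, 19)) = 167112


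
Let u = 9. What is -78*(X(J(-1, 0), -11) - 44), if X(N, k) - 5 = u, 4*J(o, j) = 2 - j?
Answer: 2340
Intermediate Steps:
J(o, j) = ½ - j/4 (J(o, j) = (2 - j)/4 = ½ - j/4)
X(N, k) = 14 (X(N, k) = 5 + 9 = 14)
-78*(X(J(-1, 0), -11) - 44) = -78*(14 - 44) = -78*(-30) = 2340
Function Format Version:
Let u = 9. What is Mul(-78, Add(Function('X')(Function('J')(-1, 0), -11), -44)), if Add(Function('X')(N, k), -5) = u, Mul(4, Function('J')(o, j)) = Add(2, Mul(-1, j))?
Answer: 2340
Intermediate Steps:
Function('J')(o, j) = Add(Rational(1, 2), Mul(Rational(-1, 4), j)) (Function('J')(o, j) = Mul(Rational(1, 4), Add(2, Mul(-1, j))) = Add(Rational(1, 2), Mul(Rational(-1, 4), j)))
Function('X')(N, k) = 14 (Function('X')(N, k) = Add(5, 9) = 14)
Mul(-78, Add(Function('X')(Function('J')(-1, 0), -11), -44)) = Mul(-78, Add(14, -44)) = Mul(-78, -30) = 2340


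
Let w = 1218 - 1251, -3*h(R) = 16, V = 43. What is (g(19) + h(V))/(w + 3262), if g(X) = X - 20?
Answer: -19/9687 ≈ -0.0019614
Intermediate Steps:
h(R) = -16/3 (h(R) = -1/3*16 = -16/3)
w = -33
g(X) = -20 + X
(g(19) + h(V))/(w + 3262) = ((-20 + 19) - 16/3)/(-33 + 3262) = (-1 - 16/3)/3229 = -19/3*1/3229 = -19/9687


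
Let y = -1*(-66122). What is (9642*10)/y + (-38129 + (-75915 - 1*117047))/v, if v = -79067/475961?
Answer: 3636393234213581/2614034087 ≈ 1.3911e+6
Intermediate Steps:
y = 66122
v = -79067/475961 (v = -79067*1/475961 = -79067/475961 ≈ -0.16612)
(9642*10)/y + (-38129 + (-75915 - 1*117047))/v = (9642*10)/66122 + (-38129 + (-75915 - 1*117047))/(-79067/475961) = 96420*(1/66122) + (-38129 + (-75915 - 117047))*(-475961/79067) = 48210/33061 + (-38129 - 192962)*(-475961/79067) = 48210/33061 - 231091*(-475961/79067) = 48210/33061 + 109990303451/79067 = 3636393234213581/2614034087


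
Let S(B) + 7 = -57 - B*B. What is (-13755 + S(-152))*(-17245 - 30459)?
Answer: 1761374792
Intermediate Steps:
S(B) = -64 - B**2 (S(B) = -7 + (-57 - B*B) = -7 + (-57 - B**2) = -64 - B**2)
(-13755 + S(-152))*(-17245 - 30459) = (-13755 + (-64 - 1*(-152)**2))*(-17245 - 30459) = (-13755 + (-64 - 1*23104))*(-47704) = (-13755 + (-64 - 23104))*(-47704) = (-13755 - 23168)*(-47704) = -36923*(-47704) = 1761374792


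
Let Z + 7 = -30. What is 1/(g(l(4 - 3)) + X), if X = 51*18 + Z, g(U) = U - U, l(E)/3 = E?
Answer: 1/881 ≈ 0.0011351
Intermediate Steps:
Z = -37 (Z = -7 - 30 = -37)
l(E) = 3*E
g(U) = 0
X = 881 (X = 51*18 - 37 = 918 - 37 = 881)
1/(g(l(4 - 3)) + X) = 1/(0 + 881) = 1/881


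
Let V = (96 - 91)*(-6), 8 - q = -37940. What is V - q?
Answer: -37978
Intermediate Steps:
q = 37948 (q = 8 - 1*(-37940) = 8 + 37940 = 37948)
V = -30 (V = 5*(-6) = -30)
V - q = -30 - 1*37948 = -30 - 37948 = -37978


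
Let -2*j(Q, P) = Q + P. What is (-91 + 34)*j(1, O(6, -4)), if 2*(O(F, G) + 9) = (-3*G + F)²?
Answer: 4389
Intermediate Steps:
O(F, G) = -9 + (F - 3*G)²/2 (O(F, G) = -9 + (-3*G + F)²/2 = -9 + (F - 3*G)²/2)
j(Q, P) = -P/2 - Q/2 (j(Q, P) = -(Q + P)/2 = -(P + Q)/2 = -P/2 - Q/2)
(-91 + 34)*j(1, O(6, -4)) = (-91 + 34)*(-(-9 + (6 - 3*(-4))²/2)/2 - ½*1) = -57*(-(-9 + (6 + 12)²/2)/2 - ½) = -57*(-(-9 + (½)*18²)/2 - ½) = -57*(-(-9 + (½)*324)/2 - ½) = -57*(-(-9 + 162)/2 - ½) = -57*(-½*153 - ½) = -57*(-153/2 - ½) = -57*(-77) = 4389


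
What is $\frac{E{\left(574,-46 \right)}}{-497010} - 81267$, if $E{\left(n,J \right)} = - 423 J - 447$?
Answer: $- \frac{13463510227}{165670} \approx -81267.0$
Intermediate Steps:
$E{\left(n,J \right)} = -447 - 423 J$
$\frac{E{\left(574,-46 \right)}}{-497010} - 81267 = \frac{-447 - -19458}{-497010} - 81267 = \left(-447 + 19458\right) \left(- \frac{1}{497010}\right) - 81267 = 19011 \left(- \frac{1}{497010}\right) - 81267 = - \frac{6337}{165670} - 81267 = - \frac{13463510227}{165670}$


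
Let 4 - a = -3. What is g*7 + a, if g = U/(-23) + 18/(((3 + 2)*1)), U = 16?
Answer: 3143/115 ≈ 27.330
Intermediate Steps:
a = 7 (a = 4 - 1*(-3) = 4 + 3 = 7)
g = 334/115 (g = 16/(-23) + 18/(((3 + 2)*1)) = 16*(-1/23) + 18/((5*1)) = -16/23 + 18/5 = 334/115 ≈ 2.9043)
g*7 + a = (334/115)*7 + 7 = 2338/115 + 7 = 3143/115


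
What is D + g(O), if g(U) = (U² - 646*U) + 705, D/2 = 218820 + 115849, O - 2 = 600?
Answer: 643555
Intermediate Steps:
O = 602 (O = 2 + 600 = 602)
D = 669338 (D = 2*(218820 + 115849) = 2*334669 = 669338)
g(U) = 705 + U² - 646*U
D + g(O) = 669338 + (705 + 602² - 646*602) = 669338 + (705 + 362404 - 388892) = 669338 - 25783 = 643555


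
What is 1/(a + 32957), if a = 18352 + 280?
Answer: 1/51589 ≈ 1.9384e-5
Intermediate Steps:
a = 18632
1/(a + 32957) = 1/(18632 + 32957) = 1/51589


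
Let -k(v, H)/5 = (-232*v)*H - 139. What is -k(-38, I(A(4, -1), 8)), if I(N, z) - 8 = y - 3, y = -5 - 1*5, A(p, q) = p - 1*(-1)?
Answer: -221095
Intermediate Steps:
A(p, q) = 1 + p (A(p, q) = p + 1 = 1 + p)
y = -10 (y = -5 - 5 = -10)
I(N, z) = -5 (I(N, z) = 8 + (-10 - 3) = 8 - 13 = -5)
k(v, H) = 695 + 1160*H*v (k(v, H) = -5*((-232*v)*H - 139) = -5*(-232*H*v - 139) = -5*(-139 - 232*H*v) = 695 + 1160*H*v)
-k(-38, I(A(4, -1), 8)) = -(695 + 1160*(-5)*(-38)) = -(695 + 220400) = -1*221095 = -221095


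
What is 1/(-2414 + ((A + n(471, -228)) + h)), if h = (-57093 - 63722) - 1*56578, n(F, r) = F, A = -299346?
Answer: -1/478682 ≈ -2.0891e-6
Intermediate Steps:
h = -177393 (h = -120815 - 56578 = -177393)
1/(-2414 + ((A + n(471, -228)) + h)) = 1/(-2414 + ((-299346 + 471) - 177393)) = 1/(-2414 + (-298875 - 177393)) = 1/(-2414 - 476268) = 1/(-478682) = -1/478682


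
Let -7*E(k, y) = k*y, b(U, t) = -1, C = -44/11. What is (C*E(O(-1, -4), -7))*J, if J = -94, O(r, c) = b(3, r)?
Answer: -376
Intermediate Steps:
C = -4 (C = -44*1/11 = -4)
O(r, c) = -1
E(k, y) = -k*y/7
(C*E(O(-1, -4), -7))*J = -(-4)*(-1)*(-7)/7*(-94) = -4*(-1)*(-94) = 4*(-94) = -376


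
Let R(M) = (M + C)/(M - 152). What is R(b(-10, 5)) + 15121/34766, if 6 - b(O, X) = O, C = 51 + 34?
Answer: -727455/2364088 ≈ -0.30771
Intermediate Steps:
C = 85
b(O, X) = 6 - O
R(M) = (85 + M)/(-152 + M) (R(M) = (M + 85)/(M - 152) = (85 + M)/(-152 + M))
R(b(-10, 5)) + 15121/34766 = (85 + (6 - 1*(-10)))/(-152 + (6 - 1*(-10))) + 15121/34766 = (85 + (6 + 10))/(-152 + (6 + 10)) + 15121*(1/34766) = (85 + 16)/(-152 + 16) + 15121/34766 = 101/(-136) + 15121/34766 = -1/136*101 + 15121/34766 = -101/136 + 15121/34766 = -727455/2364088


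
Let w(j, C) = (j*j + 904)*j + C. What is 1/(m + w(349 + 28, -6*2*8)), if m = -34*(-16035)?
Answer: 1/54468535 ≈ 1.8359e-8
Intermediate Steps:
m = 545190
w(j, C) = C + j*(904 + j²) (w(j, C) = (j² + 904)*j + C = (904 + j²)*j + C = j*(904 + j²) + C = C + j*(904 + j²))
1/(m + w(349 + 28, -6*2*8)) = 1/(545190 + (-6*2*8 + (349 + 28)³ + 904*(349 + 28))) = 1/(545190 + (-12*8 + 377³ + 904*377)) = 1/(545190 + (-96 + 53582633 + 340808)) = 1/(545190 + 53923345) = 1/54468535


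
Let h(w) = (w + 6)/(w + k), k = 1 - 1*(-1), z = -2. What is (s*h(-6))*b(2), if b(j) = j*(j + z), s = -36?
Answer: 0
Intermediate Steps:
k = 2 (k = 1 + 1 = 2)
h(w) = (6 + w)/(2 + w) (h(w) = (w + 6)/(w + 2) = (6 + w)/(2 + w))
b(j) = j*(-2 + j) (b(j) = j*(j - 2) = j*(-2 + j))
(s*h(-6))*b(2) = (-36*(6 - 6)/(2 - 6))*(2*(-2 + 2)) = (-36*0/(-4))*(2*0) = -(-9)*0*0 = -36*0*0 = 0*0 = 0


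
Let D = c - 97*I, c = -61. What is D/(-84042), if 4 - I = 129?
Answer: -208/1449 ≈ -0.14355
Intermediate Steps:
I = -125 (I = 4 - 1*129 = 4 - 129 = -125)
D = 12064 (D = -61 - 97*(-125) = -61 + 12125 = 12064)
D/(-84042) = 12064/(-84042) = 12064*(-1/84042) = -208/1449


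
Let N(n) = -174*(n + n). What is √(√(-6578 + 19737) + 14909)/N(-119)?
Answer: √(14909 + √13159)/41412 ≈ 0.0029598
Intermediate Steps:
N(n) = -348*n
√(√(-6578 + 19737) + 14909)/N(-119) = √(√(-6578 + 19737) + 14909)/((-348*(-119))) = √(√13159 + 14909)/41412 = √(14909 + √13159)*(1/41412) = √(14909 + √13159)/41412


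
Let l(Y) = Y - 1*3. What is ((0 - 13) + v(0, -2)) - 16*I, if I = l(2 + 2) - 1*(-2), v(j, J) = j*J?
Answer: -61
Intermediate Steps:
v(j, J) = J*j
l(Y) = -3 + Y (l(Y) = Y - 3 = -3 + Y)
I = 3 (I = (-3 + (2 + 2)) - 1*(-2) = (-3 + 4) + 2 = 1 + 2 = 3)
((0 - 13) + v(0, -2)) - 16*I = ((0 - 13) - 2*0) - 16*3 = (-13 + 0) - 48 = -13 - 48 = -61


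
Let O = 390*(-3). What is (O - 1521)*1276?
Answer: -3433716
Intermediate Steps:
O = -1170
(O - 1521)*1276 = (-1170 - 1521)*1276 = -2691*1276 = -3433716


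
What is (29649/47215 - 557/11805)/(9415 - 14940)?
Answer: -64741538/615897247875 ≈ -0.00010512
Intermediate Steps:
(29649/47215 - 557/11805)/(9415 - 14940) = (29649*(1/47215) - 557*1/11805)/(-5525) = (29649/47215 - 557/11805)*(-1/5525) = (64741538/111474615)*(-1/5525) = -64741538/615897247875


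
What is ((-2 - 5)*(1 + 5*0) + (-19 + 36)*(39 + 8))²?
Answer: 627264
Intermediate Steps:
((-2 - 5)*(1 + 5*0) + (-19 + 36)*(39 + 8))² = (-7*(1 + 0) + 17*47)² = (-7*1 + 799)² = (-7 + 799)² = 792² = 627264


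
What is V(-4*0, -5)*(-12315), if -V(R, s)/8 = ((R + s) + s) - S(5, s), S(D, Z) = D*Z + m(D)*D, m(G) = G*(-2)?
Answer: 6403800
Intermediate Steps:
m(G) = -2*G
S(D, Z) = -2*D**2 + D*Z (S(D, Z) = D*Z + (-2*D)*D = D*Z - 2*D**2 = -2*D**2 + D*Z)
V(R, s) = -400 - 8*R + 24*s (V(R, s) = -8*(((R + s) + s) - 5*(s - 2*5)) = -8*((R + 2*s) - 5*(s - 10)) = -8*((R + 2*s) - 5*(-10 + s)) = -8*((R + 2*s) - (-50 + 5*s)) = -8*((R + 2*s) + (50 - 5*s)) = -8*(50 + R - 3*s) = -400 - 8*R + 24*s)
V(-4*0, -5)*(-12315) = (-400 - (-32)*0 + 24*(-5))*(-12315) = (-400 - 8*0 - 120)*(-12315) = (-400 + 0 - 120)*(-12315) = -520*(-12315) = 6403800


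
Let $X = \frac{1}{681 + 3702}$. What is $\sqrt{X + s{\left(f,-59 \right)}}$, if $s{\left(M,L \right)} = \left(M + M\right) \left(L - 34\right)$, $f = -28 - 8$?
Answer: $\frac{\sqrt{14292753103}}{1461} \approx 81.829$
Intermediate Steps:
$f = -36$
$s{\left(M,L \right)} = 2 M \left(-34 + L\right)$
$X = \frac{1}{4383} \approx 0.00022815$
$\sqrt{X + s{\left(f,-59 \right)}} = \sqrt{\frac{1}{4383} + 2 \left(-36\right) \left(-34 - 59\right)} = \sqrt{\frac{1}{4383} + 2 \left(-36\right) \left(-93\right)} = \sqrt{\frac{1}{4383} + 6696} = \sqrt{\frac{29348569}{4383}} = \frac{\sqrt{14292753103}}{1461}$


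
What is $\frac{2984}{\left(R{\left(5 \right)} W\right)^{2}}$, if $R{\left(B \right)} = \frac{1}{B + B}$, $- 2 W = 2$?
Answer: $298400$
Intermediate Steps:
$W = -1$ ($W = \left(- \frac{1}{2}\right) 2 = -1$)
$R{\left(B \right)} = \frac{1}{2 B}$
$\frac{2984}{\left(R{\left(5 \right)} W\right)^{2}} = \frac{2984}{\left(\frac{1}{2 \cdot 5} \left(-1\right)\right)^{2}} = \frac{2984}{\left(\frac{1}{2} \cdot \frac{1}{5} \left(-1\right)\right)^{2}} = \frac{2984}{\left(\frac{1}{10} \left(-1\right)\right)^{2}} = \frac{2984}{\left(- \frac{1}{10}\right)^{2}} = 2984 \frac{1}{\frac{1}{100}} = 2984 \cdot 100 = 298400$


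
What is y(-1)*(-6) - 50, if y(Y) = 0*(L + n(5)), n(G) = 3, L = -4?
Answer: -50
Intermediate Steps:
y(Y) = 0 (y(Y) = 0*(-4 + 3) = 0*(-1) = 0)
y(-1)*(-6) - 50 = 0*(-6) - 50 = 0 - 50 = -50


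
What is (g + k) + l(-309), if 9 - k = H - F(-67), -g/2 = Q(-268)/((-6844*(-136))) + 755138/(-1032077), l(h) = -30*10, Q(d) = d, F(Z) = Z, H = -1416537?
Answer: 170055084354845691/120080094796 ≈ 1.4162e+6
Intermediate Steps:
l(h) = -300
g = 175786741207/120080094796 (g = -2*(-268/((-6844*(-136))) + 755138/(-1032077)) = -2*(-268/930784 + 755138*(-1/1032077)) = -2*(-268*1/930784 - 755138/1032077) = -2*(-67/232696 - 755138/1032077) = -2*(-175786741207/240160189592) = 175786741207/120080094796 ≈ 1.4639)
k = 1416479 (k = 9 - (-1416537 - 1*(-67)) = 9 - (-1416537 + 67) = 9 - 1*(-1416470) = 9 + 1416470 = 1416479)
(g + k) + l(-309) = (175786741207/120080094796 + 1416479) - 300 = 170091108383284491/120080094796 - 300 = 170055084354845691/120080094796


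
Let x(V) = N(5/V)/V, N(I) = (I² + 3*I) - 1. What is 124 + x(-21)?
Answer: 1149095/9261 ≈ 124.08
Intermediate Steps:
N(I) = -1 + I² + 3*I
x(V) = (-1 + 15/V + 25/V²)/V (x(V) = (-1 + (5/V)² + 3*(5/V))/V = (-1 + 25/V² + 15/V)/V = (-1 + 15/V + 25/V²)/V)
124 + x(-21) = 124 + (25 - 1*(-21)² + 15*(-21))/(-21)³ = 124 - (25 - 1*441 - 315)/9261 = 124 - (25 - 441 - 315)/9261 = 124 - 1/9261*(-731) = 124 + 731/9261 = 1149095/9261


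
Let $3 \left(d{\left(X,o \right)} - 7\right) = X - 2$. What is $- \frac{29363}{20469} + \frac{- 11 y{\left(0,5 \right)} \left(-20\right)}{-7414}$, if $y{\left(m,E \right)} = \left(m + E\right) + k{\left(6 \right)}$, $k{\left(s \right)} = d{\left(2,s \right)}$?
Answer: $- \frac{12351611}{6898053} \approx -1.7906$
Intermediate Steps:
$d{\left(X,o \right)} = \frac{19}{3} + \frac{X}{3}$ ($d{\left(X,o \right)} = 7 + \frac{X - 2}{3} = 7 + \frac{-2 + X}{3} = 7 + \left(- \frac{2}{3} + \frac{X}{3}\right) = \frac{19}{3} + \frac{X}{3}$)
$k{\left(s \right)} = 7$ ($k{\left(s \right)} = \frac{19}{3} + \frac{1}{3} \cdot 2 = \frac{19}{3} + \frac{2}{3} = 7$)
$y{\left(m,E \right)} = 7 + E + m$ ($y{\left(m,E \right)} = \left(m + E\right) + 7 = \left(E + m\right) + 7 = 7 + E + m$)
$- \frac{29363}{20469} + \frac{- 11 y{\left(0,5 \right)} \left(-20\right)}{-7414} = - \frac{29363}{20469} + \frac{- 11 \left(7 + 5 + 0\right) \left(-20\right)}{-7414} = \left(-29363\right) \frac{1}{20469} + \left(-11\right) 12 \left(-20\right) \left(- \frac{1}{7414}\right) = - \frac{29363}{20469} + \left(-132\right) \left(-20\right) \left(- \frac{1}{7414}\right) = - \frac{29363}{20469} + 2640 \left(- \frac{1}{7414}\right) = - \frac{29363}{20469} - \frac{120}{337} = - \frac{12351611}{6898053}$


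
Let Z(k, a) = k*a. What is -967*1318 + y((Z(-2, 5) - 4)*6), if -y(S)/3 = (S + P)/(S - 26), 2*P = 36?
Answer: -6372539/5 ≈ -1.2745e+6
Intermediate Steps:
P = 18 (P = (1/2)*36 = 18)
Z(k, a) = a*k
y(S) = -3*(18 + S)/(-26 + S) (y(S) = -3*(S + 18)/(S - 26) = -3*(18 + S)/(-26 + S))
-967*1318 + y((Z(-2, 5) - 4)*6) = -967*1318 + 3*(-18 - (5*(-2) - 4)*6)/(-26 + (5*(-2) - 4)*6) = -1274506 + 3*(-18 - (-10 - 4)*6)/(-26 + (-10 - 4)*6) = -1274506 + 3*(-18 - (-14)*6)/(-26 - 14*6) = -1274506 + 3*(-18 - 1*(-84))/(-26 - 84) = -1274506 + 3*(-18 + 84)/(-110) = -1274506 + 3*(-1/110)*66 = -1274506 - 9/5 = -6372539/5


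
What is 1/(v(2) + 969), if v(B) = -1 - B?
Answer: 1/966 ≈ 0.0010352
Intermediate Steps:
1/(v(2) + 969) = 1/((-1 - 1*2) + 969) = 1/((-1 - 2) + 969) = 1/(-3 + 969) = 1/966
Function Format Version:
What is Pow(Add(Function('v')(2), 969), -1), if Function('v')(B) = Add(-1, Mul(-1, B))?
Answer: Rational(1, 966) ≈ 0.0010352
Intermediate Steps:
Pow(Add(Function('v')(2), 969), -1) = Pow(Add(Add(-1, Mul(-1, 2)), 969), -1) = Pow(Add(Add(-1, -2), 969), -1) = Pow(Add(-3, 969), -1) = Pow(966, -1) = Rational(1, 966)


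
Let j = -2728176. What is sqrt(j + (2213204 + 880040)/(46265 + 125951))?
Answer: I*sqrt(41793733343582)/3914 ≈ 1651.7*I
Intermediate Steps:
sqrt(j + (2213204 + 880040)/(46265 + 125951)) = sqrt(-2728176 + (2213204 + 880040)/(46265 + 125951)) = sqrt(-2728176 + 3093244/172216) = sqrt(-2728176 + 3093244*(1/172216)) = sqrt(-2728176 + 70301/3914) = sqrt(-10678010563/3914) = I*sqrt(41793733343582)/3914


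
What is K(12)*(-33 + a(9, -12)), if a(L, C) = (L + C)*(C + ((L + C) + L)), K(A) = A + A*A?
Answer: -2340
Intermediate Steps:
K(A) = A + A²
a(L, C) = (C + L)*(2*C + 2*L) (a(L, C) = (C + L)*(C + ((C + L) + L)) = (C + L)*(C + (C + 2*L)) = (C + L)*(2*C + 2*L))
K(12)*(-33 + a(9, -12)) = (12*(1 + 12))*(-33 + (2*(-12)² + 2*9² + 4*(-12)*9)) = (12*13)*(-33 + (2*144 + 2*81 - 432)) = 156*(-33 + (288 + 162 - 432)) = 156*(-33 + 18) = 156*(-15) = -2340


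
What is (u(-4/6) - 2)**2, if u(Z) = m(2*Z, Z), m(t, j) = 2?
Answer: 0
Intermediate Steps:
u(Z) = 2
(u(-4/6) - 2)**2 = (2 - 2)**2 = 0**2 = 0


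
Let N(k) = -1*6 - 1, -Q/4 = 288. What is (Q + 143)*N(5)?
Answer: 7063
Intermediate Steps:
Q = -1152 (Q = -4*288 = -1152)
N(k) = -7 (N(k) = -6 - 1 = -7)
(Q + 143)*N(5) = (-1152 + 143)*(-7) = -1009*(-7) = 7063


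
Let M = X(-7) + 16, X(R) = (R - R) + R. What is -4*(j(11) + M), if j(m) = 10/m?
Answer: -436/11 ≈ -39.636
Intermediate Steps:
X(R) = R (X(R) = 0 + R = R)
M = 9 (M = -7 + 16 = 9)
-4*(j(11) + M) = -4*(10/11 + 9) = -4*109/11 = -436/11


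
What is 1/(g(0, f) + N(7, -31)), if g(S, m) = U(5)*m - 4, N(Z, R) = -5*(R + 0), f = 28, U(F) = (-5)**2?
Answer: 1/851 ≈ 0.0011751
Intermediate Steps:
U(F) = 25
N(Z, R) = -5*R
g(S, m) = -4 + 25*m (g(S, m) = 25*m - 4 = -4 + 25*m)
1/(g(0, f) + N(7, -31)) = 1/((-4 + 25*28) - 5*(-31)) = 1/((-4 + 700) + 155) = 1/(696 + 155) = 1/851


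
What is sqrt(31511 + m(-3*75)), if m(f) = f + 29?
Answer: sqrt(31315) ≈ 176.96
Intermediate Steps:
m(f) = 29 + f
sqrt(31511 + m(-3*75)) = sqrt(31511 + (29 - 3*75)) = sqrt(31511 + (29 - 225)) = sqrt(31511 - 196) = sqrt(31315)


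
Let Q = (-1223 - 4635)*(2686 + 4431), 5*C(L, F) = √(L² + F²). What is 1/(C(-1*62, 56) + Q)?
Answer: -104228465/4345429166501792 - √1745/4345429166501792 ≈ -2.3986e-8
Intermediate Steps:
C(L, F) = √(F² + L²)/5 (C(L, F) = √(L² + F²)/5 = √(F² + L²)/5)
Q = -41691386 (Q = -5858*7117 = -41691386)
1/(C(-1*62, 56) + Q) = 1/(√(56² + (-1*62)²)/5 - 41691386) = 1/(√(3136 + (-62)²)/5 - 41691386) = 1/(√(3136 + 3844)/5 - 41691386) = 1/(√6980/5 - 41691386) = 1/((2*√1745)/5 - 41691386) = 1/(2*√1745/5 - 41691386) = 1/(-41691386 + 2*√1745/5)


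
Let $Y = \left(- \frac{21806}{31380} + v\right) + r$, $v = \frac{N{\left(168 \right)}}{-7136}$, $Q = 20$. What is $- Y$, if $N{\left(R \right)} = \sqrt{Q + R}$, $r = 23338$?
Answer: $- \frac{366162317}{15690} + \frac{\sqrt{47}}{3568} \approx -23337.0$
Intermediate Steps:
$N{\left(R \right)} = \sqrt{20 + R}$
$v = - \frac{\sqrt{47}}{3568}$ ($v = \frac{\sqrt{20 + 168}}{-7136} = \sqrt{188} \left(- \frac{1}{7136}\right) = 2 \sqrt{47} \left(- \frac{1}{7136}\right) = - \frac{\sqrt{47}}{3568} \approx -0.0019214$)
$Y = \frac{366162317}{15690} - \frac{\sqrt{47}}{3568}$ ($Y = \left(- \frac{21806}{31380} - \frac{\sqrt{47}}{3568}\right) + 23338 = \left(\left(-21806\right) \frac{1}{31380} - \frac{\sqrt{47}}{3568}\right) + 23338 = \left(- \frac{10903}{15690} - \frac{\sqrt{47}}{3568}\right) + 23338 = \frac{366162317}{15690} - \frac{\sqrt{47}}{3568} \approx 23337.0$)
$- Y = - (\frac{366162317}{15690} - \frac{\sqrt{47}}{3568}) = - \frac{366162317}{15690} + \frac{\sqrt{47}}{3568}$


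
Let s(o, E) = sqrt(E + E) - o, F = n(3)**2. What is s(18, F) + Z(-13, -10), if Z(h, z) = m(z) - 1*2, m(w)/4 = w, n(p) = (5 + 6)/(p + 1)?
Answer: -60 + 11*sqrt(2)/4 ≈ -56.111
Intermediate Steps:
n(p) = 11/(1 + p)
m(w) = 4*w
Z(h, z) = -2 + 4*z (Z(h, z) = 4*z - 1*2 = 4*z - 2 = -2 + 4*z)
F = 121/16 (F = (11/(1 + 3))**2 = (11/4)**2 = 121/16 ≈ 7.5625)
s(o, E) = -o + sqrt(2)*sqrt(E) (s(o, E) = sqrt(2*E) - o = sqrt(2)*sqrt(E) - o = -o + sqrt(2)*sqrt(E))
s(18, F) + Z(-13, -10) = (-1*18 + sqrt(2)*sqrt(121/16)) + (-2 + 4*(-10)) = (-18 + sqrt(2)*(11/4)) + (-2 - 40) = (-18 + 11*sqrt(2)/4) - 42 = -60 + 11*sqrt(2)/4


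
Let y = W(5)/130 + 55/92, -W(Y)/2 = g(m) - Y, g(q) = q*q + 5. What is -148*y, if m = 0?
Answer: -2035/23 ≈ -88.478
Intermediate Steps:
g(q) = 5 + q² (g(q) = q² + 5 = 5 + q²)
W(Y) = -10 + 2*Y (W(Y) = -2*((5 + 0²) - Y) = -2*((5 + 0) - Y) = -2*(5 - Y) = -10 + 2*Y)
y = 55/92 (y = (-10 + 2*5)/130 + 55/92 = (-10 + 10)*(1/130) + 55*(1/92) = 0*(1/130) + 55/92 = 0 + 55/92 = 55/92 ≈ 0.59783)
-148*y = -148*55/92 = -2035/23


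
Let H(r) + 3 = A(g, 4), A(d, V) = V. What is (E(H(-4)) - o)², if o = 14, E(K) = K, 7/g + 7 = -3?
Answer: 169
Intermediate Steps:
g = -7/10 (g = 7/(-7 - 3) = 7/(-10) = 7*(-⅒) = -7/10 ≈ -0.70000)
H(r) = 1 (H(r) = -3 + 4 = 1)
(E(H(-4)) - o)² = (1 - 1*14)² = (1 - 14)² = (-13)² = 169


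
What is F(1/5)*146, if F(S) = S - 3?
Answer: -2044/5 ≈ -408.80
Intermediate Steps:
F(S) = -3 + S
F(1/5)*146 = (-3 + 1/5)*146 = (-3 + ⅕)*146 = -14/5*146 = -2044/5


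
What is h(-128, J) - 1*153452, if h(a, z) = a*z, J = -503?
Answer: -89068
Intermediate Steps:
h(-128, J) - 1*153452 = -128*(-503) - 1*153452 = 64384 - 153452 = -89068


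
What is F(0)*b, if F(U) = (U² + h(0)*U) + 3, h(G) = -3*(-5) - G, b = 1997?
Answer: 5991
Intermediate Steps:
h(G) = 15 - G
F(U) = 3 + U² + 15*U (F(U) = (U² + (15 - 1*0)*U) + 3 = (U² + (15 + 0)*U) + 3 = (U² + 15*U) + 3 = 3 + U² + 15*U)
F(0)*b = (3 + 0² + 15*0)*1997 = (3 + 0 + 0)*1997 = 3*1997 = 5991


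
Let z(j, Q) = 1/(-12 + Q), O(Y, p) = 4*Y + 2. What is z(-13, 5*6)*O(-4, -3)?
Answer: -7/9 ≈ -0.77778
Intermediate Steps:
O(Y, p) = 2 + 4*Y
z(-13, 5*6)*O(-4, -3) = (2 + 4*(-4))/(-12 + 5*6) = (2 - 16)/(-12 + 30) = -14/18 = (1/18)*(-14) = -7/9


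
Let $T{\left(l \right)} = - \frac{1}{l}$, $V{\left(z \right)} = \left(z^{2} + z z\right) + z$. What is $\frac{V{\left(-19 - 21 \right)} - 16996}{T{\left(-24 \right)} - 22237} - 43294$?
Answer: $- \frac{23105112914}{533687} \approx -43293.0$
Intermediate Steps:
$V{\left(z \right)} = z + 2 z^{2}$ ($V{\left(z \right)} = \left(z^{2} + z^{2}\right) + z = 2 z^{2} + z = z + 2 z^{2}$)
$\frac{V{\left(-19 - 21 \right)} - 16996}{T{\left(-24 \right)} - 22237} - 43294 = \frac{\left(-19 - 21\right) \left(1 + 2 \left(-19 - 21\right)\right) - 16996}{- \frac{1}{-24} - 22237} - 43294 = \frac{- 40 \left(1 + 2 \left(-40\right)\right) - 16996}{\left(-1\right) \left(- \frac{1}{24}\right) - 22237} - 43294 = \frac{- 40 \left(1 - 80\right) - 16996}{\frac{1}{24} - 22237} - 43294 = \frac{\left(-40\right) \left(-79\right) - 16996}{- \frac{533687}{24}} - 43294 = \left(3160 - 16996\right) \left(- \frac{24}{533687}\right) - 43294 = \left(-13836\right) \left(- \frac{24}{533687}\right) - 43294 = \frac{332064}{533687} - 43294 = - \frac{23105112914}{533687}$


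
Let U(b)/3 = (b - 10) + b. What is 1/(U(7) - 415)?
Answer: -1/403 ≈ -0.0024814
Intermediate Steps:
U(b) = -30 + 6*b (U(b) = 3*((b - 10) + b) = 3*((-10 + b) + b) = 3*(-10 + 2*b) = -30 + 6*b)
1/(U(7) - 415) = 1/((-30 + 6*7) - 415) = 1/((-30 + 42) - 415) = 1/(12 - 415) = 1/(-403) = -1/403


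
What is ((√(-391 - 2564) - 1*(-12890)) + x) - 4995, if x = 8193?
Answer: 16088 + I*√2955 ≈ 16088.0 + 54.36*I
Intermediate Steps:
((√(-391 - 2564) - 1*(-12890)) + x) - 4995 = ((√(-391 - 2564) - 1*(-12890)) + 8193) - 4995 = ((√(-2955) + 12890) + 8193) - 4995 = ((I*√2955 + 12890) + 8193) - 4995 = ((12890 + I*√2955) + 8193) - 4995 = (21083 + I*√2955) - 4995 = 16088 + I*√2955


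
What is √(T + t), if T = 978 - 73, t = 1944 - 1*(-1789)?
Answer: √4638 ≈ 68.103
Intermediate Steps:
t = 3733 (t = 1944 + 1789 = 3733)
T = 905
√(T + t) = √(905 + 3733) = √4638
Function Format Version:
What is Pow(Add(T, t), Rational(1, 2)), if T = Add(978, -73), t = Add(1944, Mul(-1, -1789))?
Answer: Pow(4638, Rational(1, 2)) ≈ 68.103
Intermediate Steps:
t = 3733 (t = Add(1944, 1789) = 3733)
T = 905
Pow(Add(T, t), Rational(1, 2)) = Pow(Add(905, 3733), Rational(1, 2)) = Pow(4638, Rational(1, 2))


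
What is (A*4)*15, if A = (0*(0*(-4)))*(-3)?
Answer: 0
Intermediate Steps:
A = 0 (A = (0*0)*(-3) = 0*(-3) = 0)
(A*4)*15 = (0*4)*15 = 0*15 = 0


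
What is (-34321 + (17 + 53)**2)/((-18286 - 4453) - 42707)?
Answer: 29421/65446 ≈ 0.44955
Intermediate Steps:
(-34321 + (17 + 53)**2)/((-18286 - 4453) - 42707) = (-34321 + 70**2)/(-22739 - 42707) = (-34321 + 4900)/(-65446) = -29421*(-1/65446) = 29421/65446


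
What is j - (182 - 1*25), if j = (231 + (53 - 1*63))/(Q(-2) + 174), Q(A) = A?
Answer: -26783/172 ≈ -155.72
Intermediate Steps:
j = 221/172 (j = (231 + (53 - 1*63))/(-2 + 174) = (231 + (53 - 63))/172 = (231 - 10)*(1/172) = 221*(1/172) = 221/172 ≈ 1.2849)
j - (182 - 1*25) = 221/172 - (182 - 1*25) = 221/172 - (182 - 25) = 221/172 - 1*157 = 221/172 - 157 = -26783/172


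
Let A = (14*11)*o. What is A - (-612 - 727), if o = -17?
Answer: -1279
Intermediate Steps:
A = -2618 (A = (14*11)*(-17) = 154*(-17) = -2618)
A - (-612 - 727) = -2618 - (-612 - 727) = -2618 - 1*(-1339) = -2618 + 1339 = -1279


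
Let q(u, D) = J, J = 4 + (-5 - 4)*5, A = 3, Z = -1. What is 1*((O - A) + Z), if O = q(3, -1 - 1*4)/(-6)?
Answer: 17/6 ≈ 2.8333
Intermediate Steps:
J = -41 (J = 4 - 9*5 = 4 - 45 = -41)
q(u, D) = -41
O = 41/6 (O = -41/(-6) = -41*(-⅙) = 41/6 ≈ 6.8333)
1*((O - A) + Z) = 1*((41/6 - 1*3) - 1) = 1*((41/6 - 3) - 1) = 1*(23/6 - 1) = 1*(17/6) = 17/6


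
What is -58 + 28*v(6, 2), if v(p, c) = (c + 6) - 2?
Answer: 110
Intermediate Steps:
v(p, c) = 4 + c (v(p, c) = (6 + c) - 2 = 4 + c)
-58 + 28*v(6, 2) = -58 + 28*(4 + 2) = -58 + 28*6 = -58 + 168 = 110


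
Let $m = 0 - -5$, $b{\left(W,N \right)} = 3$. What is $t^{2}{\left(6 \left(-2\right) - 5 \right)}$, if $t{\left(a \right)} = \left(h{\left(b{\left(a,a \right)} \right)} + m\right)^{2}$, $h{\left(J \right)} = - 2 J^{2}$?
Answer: $28561$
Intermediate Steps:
$m = 5$ ($m = 0 + 5 = 5$)
$t{\left(a \right)} = 169$ ($t{\left(a \right)} = \left(- 2 \cdot 3^{2} + 5\right)^{2} = \left(\left(-2\right) 9 + 5\right)^{2} = \left(-18 + 5\right)^{2} = \left(-13\right)^{2} = 169$)
$t^{2}{\left(6 \left(-2\right) - 5 \right)} = 169^{2} = 28561$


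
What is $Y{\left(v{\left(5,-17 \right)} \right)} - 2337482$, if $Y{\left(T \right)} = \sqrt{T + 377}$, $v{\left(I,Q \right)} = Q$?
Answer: $-2337482 + 6 \sqrt{10} \approx -2.3375 \cdot 10^{6}$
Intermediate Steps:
$Y{\left(T \right)} = \sqrt{377 + T}$
$Y{\left(v{\left(5,-17 \right)} \right)} - 2337482 = \sqrt{377 - 17} - 2337482 = \sqrt{360} - 2337482 = 6 \sqrt{10} - 2337482 = -2337482 + 6 \sqrt{10}$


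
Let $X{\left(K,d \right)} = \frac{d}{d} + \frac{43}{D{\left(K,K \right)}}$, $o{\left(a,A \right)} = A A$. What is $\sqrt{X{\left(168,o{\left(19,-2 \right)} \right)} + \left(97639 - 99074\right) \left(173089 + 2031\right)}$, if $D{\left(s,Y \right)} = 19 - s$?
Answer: $\frac{i \sqrt{5579049121406}}{149} \approx 15852.0 i$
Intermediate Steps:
$o{\left(a,A \right)} = A^{2}$
$X{\left(K,d \right)} = 1 + \frac{43}{19 - K}$ ($X{\left(K,d \right)} = \frac{d}{d} + \frac{43}{19 - K} = 1 + \frac{43}{19 - K}$)
$\sqrt{X{\left(168,o{\left(19,-2 \right)} \right)} + \left(97639 - 99074\right) \left(173089 + 2031\right)} = \sqrt{\frac{-62 + 168}{-19 + 168} + \left(97639 - 99074\right) \left(173089 + 2031\right)} = \sqrt{\frac{1}{149} \cdot 106 - 251297200} = \sqrt{\frac{106}{149} - 251297200} = \sqrt{- \frac{37443282694}{149}} = \frac{i \sqrt{5579049121406}}{149}$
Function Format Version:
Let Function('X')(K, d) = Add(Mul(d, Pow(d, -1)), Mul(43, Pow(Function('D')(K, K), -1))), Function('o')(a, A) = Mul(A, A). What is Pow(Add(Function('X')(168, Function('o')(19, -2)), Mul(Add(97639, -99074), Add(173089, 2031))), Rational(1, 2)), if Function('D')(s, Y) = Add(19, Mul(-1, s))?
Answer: Mul(Rational(1, 149), I, Pow(5579049121406, Rational(1, 2))) ≈ Mul(15852., I)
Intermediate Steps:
Function('o')(a, A) = Pow(A, 2)
Function('X')(K, d) = Add(1, Mul(43, Pow(Add(19, Mul(-1, K)), -1))) (Function('X')(K, d) = Add(Mul(d, Pow(d, -1)), Mul(43, Pow(Add(19, Mul(-1, K)), -1))) = Add(1, Mul(43, Pow(Add(19, Mul(-1, K)), -1))))
Pow(Add(Function('X')(168, Function('o')(19, -2)), Mul(Add(97639, -99074), Add(173089, 2031))), Rational(1, 2)) = Pow(Add(Mul(Pow(Add(-19, 168), -1), Add(-62, 168)), Mul(Add(97639, -99074), Add(173089, 2031))), Rational(1, 2)) = Pow(Add(Mul(Pow(149, -1), 106), Mul(-1435, 175120)), Rational(1, 2)) = Pow(Add(Mul(Rational(1, 149), 106), -251297200), Rational(1, 2)) = Pow(Add(Rational(106, 149), -251297200), Rational(1, 2)) = Pow(Rational(-37443282694, 149), Rational(1, 2)) = Mul(Rational(1, 149), I, Pow(5579049121406, Rational(1, 2)))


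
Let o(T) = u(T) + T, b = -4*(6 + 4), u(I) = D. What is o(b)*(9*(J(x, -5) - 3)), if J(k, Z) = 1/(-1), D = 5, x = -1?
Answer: 1260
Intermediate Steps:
J(k, Z) = -1 (J(k, Z) = 1*(-1) = -1)
u(I) = 5
b = -40 (b = -4*10 = -40)
o(T) = 5 + T
o(b)*(9*(J(x, -5) - 3)) = (5 - 40)*(9*(-1 - 3)) = -315*(-4) = -35*(-36) = 1260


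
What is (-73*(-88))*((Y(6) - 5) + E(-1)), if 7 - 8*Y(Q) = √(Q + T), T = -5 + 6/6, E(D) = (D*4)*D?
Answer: -803 - 803*√2 ≈ -1938.6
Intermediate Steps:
E(D) = 4*D² (E(D) = (4*D)*D = 4*D²)
T = -4 (T = -5 + 6*(⅙) = -5 + 1 = -4)
Y(Q) = 7/8 - √(-4 + Q)/8 (Y(Q) = 7/8 - √(Q - 4)/8 = 7/8 - √(-4 + Q)/8)
(-73*(-88))*((Y(6) - 5) + E(-1)) = (-73*(-88))*(((7/8 - √(-4 + 6)/8) - 5) + 4*(-1)²) = 6424*(((7/8 - √2/8) - 5) + 4*1) = 6424*((-33/8 - √2/8) + 4) = 6424*(-⅛ - √2/8) = -803 - 803*√2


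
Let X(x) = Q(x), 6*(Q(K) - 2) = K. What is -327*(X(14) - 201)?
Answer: 64310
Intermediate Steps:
Q(K) = 2 + K/6
X(x) = 2 + x/6
-327*(X(14) - 201) = -327*((2 + (⅙)*14) - 201) = -327*((2 + 7/3) - 201) = -327*(13/3 - 201) = -327*(-590/3) = 64310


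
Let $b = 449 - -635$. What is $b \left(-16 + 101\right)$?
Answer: $92140$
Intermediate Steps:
$b = 1084$ ($b = 449 + 635 = 1084$)
$b \left(-16 + 101\right) = 1084 \left(-16 + 101\right) = 1084 \cdot 85 = 92140$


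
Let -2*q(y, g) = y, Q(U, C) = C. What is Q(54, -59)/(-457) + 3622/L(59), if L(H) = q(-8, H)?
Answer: 827745/914 ≈ 905.63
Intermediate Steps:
q(y, g) = -y/2
L(H) = 4 (L(H) = -½*(-8) = 4)
Q(54, -59)/(-457) + 3622/L(59) = -59/(-457) + 3622/4 = -59*(-1/457) + 3622*(¼) = 59/457 + 1811/2 = 827745/914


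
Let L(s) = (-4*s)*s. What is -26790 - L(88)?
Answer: 4186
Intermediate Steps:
L(s) = -4*s²
-26790 - L(88) = -26790 - (-4)*88² = -26790 - (-4)*7744 = -26790 - 1*(-30976) = -26790 + 30976 = 4186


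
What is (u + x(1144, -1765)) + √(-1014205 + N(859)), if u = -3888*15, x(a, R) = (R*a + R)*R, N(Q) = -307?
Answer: 3566874305 + 4*I*√63407 ≈ 3.5669e+9 + 1007.2*I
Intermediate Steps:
x(a, R) = R*(R + R*a) (x(a, R) = (R + R*a)*R = R*(R + R*a))
u = -58320
(u + x(1144, -1765)) + √(-1014205 + N(859)) = (-58320 + (-1765)²*(1 + 1144)) + √(-1014205 - 307) = (-58320 + 3115225*1145) + √(-1014512) = (-58320 + 3566932625) + 4*I*√63407 = 3566874305 + 4*I*√63407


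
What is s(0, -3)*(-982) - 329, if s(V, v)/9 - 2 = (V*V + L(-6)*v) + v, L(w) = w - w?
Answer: 8509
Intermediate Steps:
L(w) = 0
s(V, v) = 18 + 9*v + 9*V² (s(V, v) = 18 + 9*((V*V + 0*v) + v) = 18 + 9*((V² + 0) + v) = 18 + 9*(V² + v) = 18 + 9*(v + V²) = 18 + (9*v + 9*V²) = 18 + 9*v + 9*V²)
s(0, -3)*(-982) - 329 = (18 + 9*(-3) + 9*0²)*(-982) - 329 = (18 - 27 + 9*0)*(-982) - 329 = (18 - 27 + 0)*(-982) - 329 = -9*(-982) - 329 = 8838 - 329 = 8509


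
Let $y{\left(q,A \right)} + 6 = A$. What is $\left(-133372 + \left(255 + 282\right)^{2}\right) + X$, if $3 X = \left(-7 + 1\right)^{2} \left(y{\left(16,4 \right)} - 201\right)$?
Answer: $152561$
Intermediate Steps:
$y{\left(q,A \right)} = -6 + A$
$X = -2436$ ($X = \frac{\left(-7 + 1\right)^{2} \left(\left(-6 + 4\right) - 201\right)}{3} = \frac{\left(-6\right)^{2} \left(-2 - 201\right)}{3} = \frac{36 \left(-203\right)}{3} = \frac{1}{3} \left(-7308\right) = -2436$)
$\left(-133372 + \left(255 + 282\right)^{2}\right) + X = \left(-133372 + \left(255 + 282\right)^{2}\right) - 2436 = \left(-133372 + 537^{2}\right) - 2436 = \left(-133372 + 288369\right) - 2436 = 154997 - 2436 = 152561$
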